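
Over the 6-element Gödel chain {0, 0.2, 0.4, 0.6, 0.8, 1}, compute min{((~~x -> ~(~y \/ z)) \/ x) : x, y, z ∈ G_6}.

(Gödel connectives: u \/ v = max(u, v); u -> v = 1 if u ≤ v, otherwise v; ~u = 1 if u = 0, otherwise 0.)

0.20

The minimum is attained at x = 0.2, y = 0, z = 0:
  ~x: Gödel ¬ of 0.2 = 0 (operand ≠ 0)
  ~~x: Gödel ¬ of 0 = 1 (operand is 0)
  ~y: Gödel ¬ of 0 = 1 (operand is 0)
  (~y \/ z) = max(1, 0) = 1
  ~(~y \/ z): Gödel ¬ of 1 = 0 (operand ≠ 0)
  (~~x -> ~(~y \/ z)): 1 > 0, so result = 0
  ((~~x -> ~(~y \/ z)) \/ x) = max(0, 0.2) = 0.2
Checking all 216 assignments confirms none give a value below 0.20.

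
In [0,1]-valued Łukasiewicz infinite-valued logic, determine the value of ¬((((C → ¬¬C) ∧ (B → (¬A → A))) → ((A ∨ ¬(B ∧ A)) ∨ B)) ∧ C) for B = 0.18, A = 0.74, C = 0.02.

0.98

¬C: Łukasiewicz ¬ gives 1 − 0.02 = 0.98
¬¬C: Łukasiewicz ¬ gives 1 − 0.98 = 0.02
(C → ¬¬C): min(1, 1 − 0.02 + 0.02) = 1
¬A: Łukasiewicz ¬ gives 1 − 0.74 = 0.26
(¬A → A): min(1, 1 − 0.26 + 0.74) = 1
(B → (¬A → A)): min(1, 1 − 0.18 + 1) = 1
((C → ¬¬C) ∧ (B → (¬A → A))) = min(1, 1) = 1
(B ∧ A) = min(0.18, 0.74) = 0.18
¬(B ∧ A): Łukasiewicz ¬ gives 1 − 0.18 = 0.82
(A ∨ ¬(B ∧ A)) = max(0.74, 0.82) = 0.82
((A ∨ ¬(B ∧ A)) ∨ B) = max(0.82, 0.18) = 0.82
(((C → ¬¬C) ∧ (B → (¬A → A))) → ((A ∨ ¬(B ∧ A)) ∨ B)): min(1, 1 − 1 + 0.82) = 0.82
((((C → ¬¬C) ∧ (B → (¬A → A))) → ((A ∨ ¬(B ∧ A)) ∨ B)) ∧ C) = min(0.82, 0.02) = 0.02
¬((((C → ¬¬C) ∧ (B → (¬A → A))) → ((A ∨ ¬(B ∧ A)) ∨ B)) ∧ C): Łukasiewicz ¬ gives 1 − 0.02 = 0.98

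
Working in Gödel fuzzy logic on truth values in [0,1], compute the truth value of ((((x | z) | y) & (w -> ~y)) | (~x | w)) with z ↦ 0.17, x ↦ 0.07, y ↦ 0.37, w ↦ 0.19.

0.19

(x | z) = max(0.07, 0.17) = 0.17
((x | z) | y) = max(0.17, 0.37) = 0.37
~y: Gödel ¬ of 0.37 = 0 (operand ≠ 0)
(w -> ~y): 0.19 > 0, so result = 0
(((x | z) | y) & (w -> ~y)) = min(0.37, 0) = 0
~x: Gödel ¬ of 0.07 = 0 (operand ≠ 0)
(~x | w) = max(0, 0.19) = 0.19
((((x | z) | y) & (w -> ~y)) | (~x | w)) = max(0, 0.19) = 0.19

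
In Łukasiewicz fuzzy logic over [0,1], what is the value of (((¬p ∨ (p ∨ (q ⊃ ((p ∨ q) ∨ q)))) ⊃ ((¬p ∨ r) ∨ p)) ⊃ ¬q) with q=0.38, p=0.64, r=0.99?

0.63

¬p: Łukasiewicz ¬ gives 1 − 0.64 = 0.36
(p ∨ q) = max(0.64, 0.38) = 0.64
((p ∨ q) ∨ q) = max(0.64, 0.38) = 0.64
(q ⊃ ((p ∨ q) ∨ q)): min(1, 1 − 0.38 + 0.64) = 1
(p ∨ (q ⊃ ((p ∨ q) ∨ q))) = max(0.64, 1) = 1
(¬p ∨ (p ∨ (q ⊃ ((p ∨ q) ∨ q)))) = max(0.36, 1) = 1
¬p: Łukasiewicz ¬ gives 1 − 0.64 = 0.36
(¬p ∨ r) = max(0.36, 0.99) = 0.99
((¬p ∨ r) ∨ p) = max(0.99, 0.64) = 0.99
((¬p ∨ (p ∨ (q ⊃ ((p ∨ q) ∨ q)))) ⊃ ((¬p ∨ r) ∨ p)): min(1, 1 − 1 + 0.99) = 0.99
¬q: Łukasiewicz ¬ gives 1 − 0.38 = 0.62
(((¬p ∨ (p ∨ (q ⊃ ((p ∨ q) ∨ q)))) ⊃ ((¬p ∨ r) ∨ p)) ⊃ ¬q): min(1, 1 − 0.99 + 0.62) = 0.63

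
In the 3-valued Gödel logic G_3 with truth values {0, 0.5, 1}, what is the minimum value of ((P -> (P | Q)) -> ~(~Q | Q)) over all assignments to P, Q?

The minimum is attained at P = 0, Q = 0:
  (P | Q) = max(0, 0) = 0
  (P -> (P | Q)): 0 ≤ 0, so result = 1
  ~Q: Gödel ¬ of 0 = 1 (operand is 0)
  (~Q | Q) = max(1, 0) = 1
  ~(~Q | Q): Gödel ¬ of 1 = 0 (operand ≠ 0)
  ((P -> (P | Q)) -> ~(~Q | Q)): 1 > 0, so result = 0
Checking all 9 assignments confirms none give a value below 0.00.

0.00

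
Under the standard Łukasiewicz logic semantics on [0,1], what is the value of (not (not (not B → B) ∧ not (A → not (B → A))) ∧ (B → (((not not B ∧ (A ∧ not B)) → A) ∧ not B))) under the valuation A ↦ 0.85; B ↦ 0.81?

0.38

not B: Łukasiewicz ¬ gives 1 − 0.81 = 0.19
(not B → B): min(1, 1 − 0.19 + 0.81) = 1
not (not B → B): Łukasiewicz ¬ gives 1 − 1 = 0
(B → A): min(1, 1 − 0.81 + 0.85) = 1
not (B → A): Łukasiewicz ¬ gives 1 − 1 = 0
(A → not (B → A)): min(1, 1 − 0.85 + 0) = 0.15
not (A → not (B → A)): Łukasiewicz ¬ gives 1 − 0.15 = 0.85
(not (not B → B) ∧ not (A → not (B → A))) = min(0, 0.85) = 0
not (not (not B → B) ∧ not (A → not (B → A))): Łukasiewicz ¬ gives 1 − 0 = 1
not B: Łukasiewicz ¬ gives 1 − 0.81 = 0.19
not not B: Łukasiewicz ¬ gives 1 − 0.19 = 0.81
not B: Łukasiewicz ¬ gives 1 − 0.81 = 0.19
(A ∧ not B) = min(0.85, 0.19) = 0.19
(not not B ∧ (A ∧ not B)) = min(0.81, 0.19) = 0.19
((not not B ∧ (A ∧ not B)) → A): min(1, 1 − 0.19 + 0.85) = 1
not B: Łukasiewicz ¬ gives 1 − 0.81 = 0.19
(((not not B ∧ (A ∧ not B)) → A) ∧ not B) = min(1, 0.19) = 0.19
(B → (((not not B ∧ (A ∧ not B)) → A) ∧ not B)): min(1, 1 − 0.81 + 0.19) = 0.38
(not (not (not B → B) ∧ not (A → not (B → A))) ∧ (B → (((not not B ∧ (A ∧ not B)) → A) ∧ not B))) = min(1, 0.38) = 0.38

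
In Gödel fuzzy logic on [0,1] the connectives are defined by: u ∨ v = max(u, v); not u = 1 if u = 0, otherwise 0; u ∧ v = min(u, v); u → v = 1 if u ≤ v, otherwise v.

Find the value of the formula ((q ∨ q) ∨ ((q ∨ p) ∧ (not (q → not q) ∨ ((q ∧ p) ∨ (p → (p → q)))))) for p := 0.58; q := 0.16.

0.58

(q ∨ q) = max(0.16, 0.16) = 0.16
(q ∨ p) = max(0.16, 0.58) = 0.58
not q: Gödel ¬ of 0.16 = 0 (operand ≠ 0)
(q → not q): 0.16 > 0, so result = 0
not (q → not q): Gödel ¬ of 0 = 1 (operand is 0)
(q ∧ p) = min(0.16, 0.58) = 0.16
(p → q): 0.58 > 0.16, so result = 0.16
(p → (p → q)): 0.58 > 0.16, so result = 0.16
((q ∧ p) ∨ (p → (p → q))) = max(0.16, 0.16) = 0.16
(not (q → not q) ∨ ((q ∧ p) ∨ (p → (p → q)))) = max(1, 0.16) = 1
((q ∨ p) ∧ (not (q → not q) ∨ ((q ∧ p) ∨ (p → (p → q))))) = min(0.58, 1) = 0.58
((q ∨ q) ∨ ((q ∨ p) ∧ (not (q → not q) ∨ ((q ∧ p) ∨ (p → (p → q)))))) = max(0.16, 0.58) = 0.58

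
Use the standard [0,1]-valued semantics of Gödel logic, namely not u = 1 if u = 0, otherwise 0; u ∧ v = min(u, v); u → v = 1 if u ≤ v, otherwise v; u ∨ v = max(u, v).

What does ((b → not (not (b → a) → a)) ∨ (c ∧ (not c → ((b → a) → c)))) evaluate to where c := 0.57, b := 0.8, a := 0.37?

(b → a): 0.8 > 0.37, so result = 0.37
not (b → a): Gödel ¬ of 0.37 = 0 (operand ≠ 0)
(not (b → a) → a): 0 ≤ 0.37, so result = 1
not (not (b → a) → a): Gödel ¬ of 1 = 0 (operand ≠ 0)
(b → not (not (b → a) → a)): 0.8 > 0, so result = 0
not c: Gödel ¬ of 0.57 = 0 (operand ≠ 0)
(b → a): 0.8 > 0.37, so result = 0.37
((b → a) → c): 0.37 ≤ 0.57, so result = 1
(not c → ((b → a) → c)): 0 ≤ 1, so result = 1
(c ∧ (not c → ((b → a) → c))) = min(0.57, 1) = 0.57
((b → not (not (b → a) → a)) ∨ (c ∧ (not c → ((b → a) → c)))) = max(0, 0.57) = 0.57

0.57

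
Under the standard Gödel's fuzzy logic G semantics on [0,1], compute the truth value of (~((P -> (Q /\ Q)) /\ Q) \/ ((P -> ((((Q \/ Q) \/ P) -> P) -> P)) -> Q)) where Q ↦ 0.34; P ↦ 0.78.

(Q /\ Q) = min(0.34, 0.34) = 0.34
(P -> (Q /\ Q)): 0.78 > 0.34, so result = 0.34
((P -> (Q /\ Q)) /\ Q) = min(0.34, 0.34) = 0.34
~((P -> (Q /\ Q)) /\ Q): Gödel ¬ of 0.34 = 0 (operand ≠ 0)
(Q \/ Q) = max(0.34, 0.34) = 0.34
((Q \/ Q) \/ P) = max(0.34, 0.78) = 0.78
(((Q \/ Q) \/ P) -> P): 0.78 ≤ 0.78, so result = 1
((((Q \/ Q) \/ P) -> P) -> P): 1 > 0.78, so result = 0.78
(P -> ((((Q \/ Q) \/ P) -> P) -> P)): 0.78 ≤ 0.78, so result = 1
((P -> ((((Q \/ Q) \/ P) -> P) -> P)) -> Q): 1 > 0.34, so result = 0.34
(~((P -> (Q /\ Q)) /\ Q) \/ ((P -> ((((Q \/ Q) \/ P) -> P) -> P)) -> Q)) = max(0, 0.34) = 0.34

0.34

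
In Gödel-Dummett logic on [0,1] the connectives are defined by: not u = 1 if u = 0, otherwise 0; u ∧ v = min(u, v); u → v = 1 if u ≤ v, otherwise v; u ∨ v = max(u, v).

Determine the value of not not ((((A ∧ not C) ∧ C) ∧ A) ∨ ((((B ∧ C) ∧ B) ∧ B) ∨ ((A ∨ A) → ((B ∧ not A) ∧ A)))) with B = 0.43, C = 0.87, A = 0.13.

not C: Gödel ¬ of 0.87 = 0 (operand ≠ 0)
(A ∧ not C) = min(0.13, 0) = 0
((A ∧ not C) ∧ C) = min(0, 0.87) = 0
(((A ∧ not C) ∧ C) ∧ A) = min(0, 0.13) = 0
(B ∧ C) = min(0.43, 0.87) = 0.43
((B ∧ C) ∧ B) = min(0.43, 0.43) = 0.43
(((B ∧ C) ∧ B) ∧ B) = min(0.43, 0.43) = 0.43
(A ∨ A) = max(0.13, 0.13) = 0.13
not A: Gödel ¬ of 0.13 = 0 (operand ≠ 0)
(B ∧ not A) = min(0.43, 0) = 0
((B ∧ not A) ∧ A) = min(0, 0.13) = 0
((A ∨ A) → ((B ∧ not A) ∧ A)): 0.13 > 0, so result = 0
((((B ∧ C) ∧ B) ∧ B) ∨ ((A ∨ A) → ((B ∧ not A) ∧ A))) = max(0.43, 0) = 0.43
((((A ∧ not C) ∧ C) ∧ A) ∨ ((((B ∧ C) ∧ B) ∧ B) ∨ ((A ∨ A) → ((B ∧ not A) ∧ A)))) = max(0, 0.43) = 0.43
not ((((A ∧ not C) ∧ C) ∧ A) ∨ ((((B ∧ C) ∧ B) ∧ B) ∨ ((A ∨ A) → ((B ∧ not A) ∧ A)))): Gödel ¬ of 0.43 = 0 (operand ≠ 0)
not not ((((A ∧ not C) ∧ C) ∧ A) ∨ ((((B ∧ C) ∧ B) ∧ B) ∨ ((A ∨ A) → ((B ∧ not A) ∧ A)))): Gödel ¬ of 0 = 1 (operand is 0)

1.00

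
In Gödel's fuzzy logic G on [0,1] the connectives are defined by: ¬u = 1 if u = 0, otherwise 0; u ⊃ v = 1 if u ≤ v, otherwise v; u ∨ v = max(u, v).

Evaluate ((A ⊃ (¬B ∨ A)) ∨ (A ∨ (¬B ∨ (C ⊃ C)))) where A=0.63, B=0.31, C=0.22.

1.00

¬B: Gödel ¬ of 0.31 = 0 (operand ≠ 0)
(¬B ∨ A) = max(0, 0.63) = 0.63
(A ⊃ (¬B ∨ A)): 0.63 ≤ 0.63, so result = 1
¬B: Gödel ¬ of 0.31 = 0 (operand ≠ 0)
(C ⊃ C): 0.22 ≤ 0.22, so result = 1
(¬B ∨ (C ⊃ C)) = max(0, 1) = 1
(A ∨ (¬B ∨ (C ⊃ C))) = max(0.63, 1) = 1
((A ⊃ (¬B ∨ A)) ∨ (A ∨ (¬B ∨ (C ⊃ C)))) = max(1, 1) = 1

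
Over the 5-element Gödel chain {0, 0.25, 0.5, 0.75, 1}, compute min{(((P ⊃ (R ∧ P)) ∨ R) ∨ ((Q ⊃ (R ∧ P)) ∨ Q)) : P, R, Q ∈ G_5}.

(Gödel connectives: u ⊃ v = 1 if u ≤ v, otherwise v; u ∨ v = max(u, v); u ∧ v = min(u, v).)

The minimum is attained at P = 0.25, R = 0, Q = 0.25:
  (R ∧ P) = min(0, 0.25) = 0
  (P ⊃ (R ∧ P)): 0.25 > 0, so result = 0
  ((P ⊃ (R ∧ P)) ∨ R) = max(0, 0) = 0
  (R ∧ P) = min(0, 0.25) = 0
  (Q ⊃ (R ∧ P)): 0.25 > 0, so result = 0
  ((Q ⊃ (R ∧ P)) ∨ Q) = max(0, 0.25) = 0.25
  (((P ⊃ (R ∧ P)) ∨ R) ∨ ((Q ⊃ (R ∧ P)) ∨ Q)) = max(0, 0.25) = 0.25
Checking all 125 assignments confirms none give a value below 0.25.

0.25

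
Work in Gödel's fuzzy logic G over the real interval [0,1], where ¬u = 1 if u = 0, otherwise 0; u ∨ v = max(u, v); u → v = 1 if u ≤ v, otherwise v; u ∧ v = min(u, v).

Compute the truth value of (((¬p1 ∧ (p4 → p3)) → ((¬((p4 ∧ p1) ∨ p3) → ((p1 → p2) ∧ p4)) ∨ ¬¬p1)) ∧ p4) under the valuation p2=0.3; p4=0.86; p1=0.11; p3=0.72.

¬p1: Gödel ¬ of 0.11 = 0 (operand ≠ 0)
(p4 → p3): 0.86 > 0.72, so result = 0.72
(¬p1 ∧ (p4 → p3)) = min(0, 0.72) = 0
(p4 ∧ p1) = min(0.86, 0.11) = 0.11
((p4 ∧ p1) ∨ p3) = max(0.11, 0.72) = 0.72
¬((p4 ∧ p1) ∨ p3): Gödel ¬ of 0.72 = 0 (operand ≠ 0)
(p1 → p2): 0.11 ≤ 0.3, so result = 1
((p1 → p2) ∧ p4) = min(1, 0.86) = 0.86
(¬((p4 ∧ p1) ∨ p3) → ((p1 → p2) ∧ p4)): 0 ≤ 0.86, so result = 1
¬p1: Gödel ¬ of 0.11 = 0 (operand ≠ 0)
¬¬p1: Gödel ¬ of 0 = 1 (operand is 0)
((¬((p4 ∧ p1) ∨ p3) → ((p1 → p2) ∧ p4)) ∨ ¬¬p1) = max(1, 1) = 1
((¬p1 ∧ (p4 → p3)) → ((¬((p4 ∧ p1) ∨ p3) → ((p1 → p2) ∧ p4)) ∨ ¬¬p1)): 0 ≤ 1, so result = 1
(((¬p1 ∧ (p4 → p3)) → ((¬((p4 ∧ p1) ∨ p3) → ((p1 → p2) ∧ p4)) ∨ ¬¬p1)) ∧ p4) = min(1, 0.86) = 0.86

0.86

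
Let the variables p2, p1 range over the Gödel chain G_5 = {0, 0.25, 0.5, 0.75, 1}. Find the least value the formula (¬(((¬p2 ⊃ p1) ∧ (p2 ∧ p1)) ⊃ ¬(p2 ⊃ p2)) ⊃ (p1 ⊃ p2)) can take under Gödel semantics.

0.25

The minimum is attained at p2 = 0.25, p1 = 0.5:
  ¬p2: Gödel ¬ of 0.25 = 0 (operand ≠ 0)
  (¬p2 ⊃ p1): 0 ≤ 0.5, so result = 1
  (p2 ∧ p1) = min(0.25, 0.5) = 0.25
  ((¬p2 ⊃ p1) ∧ (p2 ∧ p1)) = min(1, 0.25) = 0.25
  (p2 ⊃ p2): 0.25 ≤ 0.25, so result = 1
  ¬(p2 ⊃ p2): Gödel ¬ of 1 = 0 (operand ≠ 0)
  (((¬p2 ⊃ p1) ∧ (p2 ∧ p1)) ⊃ ¬(p2 ⊃ p2)): 0.25 > 0, so result = 0
  ¬(((¬p2 ⊃ p1) ∧ (p2 ∧ p1)) ⊃ ¬(p2 ⊃ p2)): Gödel ¬ of 0 = 1 (operand is 0)
  (p1 ⊃ p2): 0.5 > 0.25, so result = 0.25
  (¬(((¬p2 ⊃ p1) ∧ (p2 ∧ p1)) ⊃ ¬(p2 ⊃ p2)) ⊃ (p1 ⊃ p2)): 1 > 0.25, so result = 0.25
Checking all 25 assignments confirms none give a value below 0.25.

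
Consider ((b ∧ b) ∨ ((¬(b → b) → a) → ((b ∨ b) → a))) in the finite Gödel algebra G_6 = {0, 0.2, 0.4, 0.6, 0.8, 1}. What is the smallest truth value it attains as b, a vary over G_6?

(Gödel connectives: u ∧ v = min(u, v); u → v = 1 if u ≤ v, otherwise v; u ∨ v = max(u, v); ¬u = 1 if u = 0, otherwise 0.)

The minimum is attained at b = 0.2, a = 0:
  (b ∧ b) = min(0.2, 0.2) = 0.2
  (b → b): 0.2 ≤ 0.2, so result = 1
  ¬(b → b): Gödel ¬ of 1 = 0 (operand ≠ 0)
  (¬(b → b) → a): 0 ≤ 0, so result = 1
  (b ∨ b) = max(0.2, 0.2) = 0.2
  ((b ∨ b) → a): 0.2 > 0, so result = 0
  ((¬(b → b) → a) → ((b ∨ b) → a)): 1 > 0, so result = 0
  ((b ∧ b) ∨ ((¬(b → b) → a) → ((b ∨ b) → a))) = max(0.2, 0) = 0.2
Checking all 36 assignments confirms none give a value below 0.20.

0.20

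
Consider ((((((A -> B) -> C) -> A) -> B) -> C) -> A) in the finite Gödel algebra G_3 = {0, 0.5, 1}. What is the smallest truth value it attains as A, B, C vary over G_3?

The minimum is attained at A = 0, B = 0, C = 0:
  (A -> B): 0 ≤ 0, so result = 1
  ((A -> B) -> C): 1 > 0, so result = 0
  (((A -> B) -> C) -> A): 0 ≤ 0, so result = 1
  ((((A -> B) -> C) -> A) -> B): 1 > 0, so result = 0
  (((((A -> B) -> C) -> A) -> B) -> C): 0 ≤ 0, so result = 1
  ((((((A -> B) -> C) -> A) -> B) -> C) -> A): 1 > 0, so result = 0
Checking all 27 assignments confirms none give a value below 0.00.

0.00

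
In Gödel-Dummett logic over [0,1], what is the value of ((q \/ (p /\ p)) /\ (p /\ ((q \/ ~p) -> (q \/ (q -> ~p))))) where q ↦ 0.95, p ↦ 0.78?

0.78

(p /\ p) = min(0.78, 0.78) = 0.78
(q \/ (p /\ p)) = max(0.95, 0.78) = 0.95
~p: Gödel ¬ of 0.78 = 0 (operand ≠ 0)
(q \/ ~p) = max(0.95, 0) = 0.95
~p: Gödel ¬ of 0.78 = 0 (operand ≠ 0)
(q -> ~p): 0.95 > 0, so result = 0
(q \/ (q -> ~p)) = max(0.95, 0) = 0.95
((q \/ ~p) -> (q \/ (q -> ~p))): 0.95 ≤ 0.95, so result = 1
(p /\ ((q \/ ~p) -> (q \/ (q -> ~p)))) = min(0.78, 1) = 0.78
((q \/ (p /\ p)) /\ (p /\ ((q \/ ~p) -> (q \/ (q -> ~p))))) = min(0.95, 0.78) = 0.78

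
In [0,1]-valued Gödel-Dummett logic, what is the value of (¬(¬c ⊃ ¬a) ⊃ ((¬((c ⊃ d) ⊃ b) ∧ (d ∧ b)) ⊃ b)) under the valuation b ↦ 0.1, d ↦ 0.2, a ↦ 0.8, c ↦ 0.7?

¬c: Gödel ¬ of 0.7 = 0 (operand ≠ 0)
¬a: Gödel ¬ of 0.8 = 0 (operand ≠ 0)
(¬c ⊃ ¬a): 0 ≤ 0, so result = 1
¬(¬c ⊃ ¬a): Gödel ¬ of 1 = 0 (operand ≠ 0)
(c ⊃ d): 0.7 > 0.2, so result = 0.2
((c ⊃ d) ⊃ b): 0.2 > 0.1, so result = 0.1
¬((c ⊃ d) ⊃ b): Gödel ¬ of 0.1 = 0 (operand ≠ 0)
(d ∧ b) = min(0.2, 0.1) = 0.1
(¬((c ⊃ d) ⊃ b) ∧ (d ∧ b)) = min(0, 0.1) = 0
((¬((c ⊃ d) ⊃ b) ∧ (d ∧ b)) ⊃ b): 0 ≤ 0.1, so result = 1
(¬(¬c ⊃ ¬a) ⊃ ((¬((c ⊃ d) ⊃ b) ∧ (d ∧ b)) ⊃ b)): 0 ≤ 1, so result = 1

1.00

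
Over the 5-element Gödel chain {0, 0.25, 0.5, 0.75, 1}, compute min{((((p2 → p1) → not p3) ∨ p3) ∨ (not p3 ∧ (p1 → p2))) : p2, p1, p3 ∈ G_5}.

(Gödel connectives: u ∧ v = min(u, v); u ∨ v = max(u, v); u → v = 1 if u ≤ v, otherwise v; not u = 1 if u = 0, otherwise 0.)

The minimum is attained at p2 = 0, p1 = 0, p3 = 0.25:
  (p2 → p1): 0 ≤ 0, so result = 1
  not p3: Gödel ¬ of 0.25 = 0 (operand ≠ 0)
  ((p2 → p1) → not p3): 1 > 0, so result = 0
  (((p2 → p1) → not p3) ∨ p3) = max(0, 0.25) = 0.25
  not p3: Gödel ¬ of 0.25 = 0 (operand ≠ 0)
  (p1 → p2): 0 ≤ 0, so result = 1
  (not p3 ∧ (p1 → p2)) = min(0, 1) = 0
  ((((p2 → p1) → not p3) ∨ p3) ∨ (not p3 ∧ (p1 → p2))) = max(0.25, 0) = 0.25
Checking all 125 assignments confirms none give a value below 0.25.

0.25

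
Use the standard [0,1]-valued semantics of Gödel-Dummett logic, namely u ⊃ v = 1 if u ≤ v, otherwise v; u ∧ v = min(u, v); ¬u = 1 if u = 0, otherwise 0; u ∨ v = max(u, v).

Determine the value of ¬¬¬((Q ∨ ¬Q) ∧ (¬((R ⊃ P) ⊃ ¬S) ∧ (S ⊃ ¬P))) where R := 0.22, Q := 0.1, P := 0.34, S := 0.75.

1.00

¬Q: Gödel ¬ of 0.1 = 0 (operand ≠ 0)
(Q ∨ ¬Q) = max(0.1, 0) = 0.1
(R ⊃ P): 0.22 ≤ 0.34, so result = 1
¬S: Gödel ¬ of 0.75 = 0 (operand ≠ 0)
((R ⊃ P) ⊃ ¬S): 1 > 0, so result = 0
¬((R ⊃ P) ⊃ ¬S): Gödel ¬ of 0 = 1 (operand is 0)
¬P: Gödel ¬ of 0.34 = 0 (operand ≠ 0)
(S ⊃ ¬P): 0.75 > 0, so result = 0
(¬((R ⊃ P) ⊃ ¬S) ∧ (S ⊃ ¬P)) = min(1, 0) = 0
((Q ∨ ¬Q) ∧ (¬((R ⊃ P) ⊃ ¬S) ∧ (S ⊃ ¬P))) = min(0.1, 0) = 0
¬((Q ∨ ¬Q) ∧ (¬((R ⊃ P) ⊃ ¬S) ∧ (S ⊃ ¬P))): Gödel ¬ of 0 = 1 (operand is 0)
¬¬((Q ∨ ¬Q) ∧ (¬((R ⊃ P) ⊃ ¬S) ∧ (S ⊃ ¬P))): Gödel ¬ of 1 = 0 (operand ≠ 0)
¬¬¬((Q ∨ ¬Q) ∧ (¬((R ⊃ P) ⊃ ¬S) ∧ (S ⊃ ¬P))): Gödel ¬ of 0 = 1 (operand is 0)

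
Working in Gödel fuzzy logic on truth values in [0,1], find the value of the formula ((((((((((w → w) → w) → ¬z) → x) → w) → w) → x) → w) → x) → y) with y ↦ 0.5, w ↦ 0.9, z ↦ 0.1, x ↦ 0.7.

0.50

(w → w): 0.9 ≤ 0.9, so result = 1
((w → w) → w): 1 > 0.9, so result = 0.9
¬z: Gödel ¬ of 0.1 = 0 (operand ≠ 0)
(((w → w) → w) → ¬z): 0.9 > 0, so result = 0
((((w → w) → w) → ¬z) → x): 0 ≤ 0.7, so result = 1
(((((w → w) → w) → ¬z) → x) → w): 1 > 0.9, so result = 0.9
((((((w → w) → w) → ¬z) → x) → w) → w): 0.9 ≤ 0.9, so result = 1
(((((((w → w) → w) → ¬z) → x) → w) → w) → x): 1 > 0.7, so result = 0.7
((((((((w → w) → w) → ¬z) → x) → w) → w) → x) → w): 0.7 ≤ 0.9, so result = 1
(((((((((w → w) → w) → ¬z) → x) → w) → w) → x) → w) → x): 1 > 0.7, so result = 0.7
((((((((((w → w) → w) → ¬z) → x) → w) → w) → x) → w) → x) → y): 0.7 > 0.5, so result = 0.5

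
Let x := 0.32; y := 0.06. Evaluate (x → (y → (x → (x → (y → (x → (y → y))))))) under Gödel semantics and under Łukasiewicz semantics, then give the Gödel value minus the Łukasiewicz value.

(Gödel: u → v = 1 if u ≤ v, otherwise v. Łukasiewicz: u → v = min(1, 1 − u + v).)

Gödel evaluation:
  (y → y): 0.06 ≤ 0.06, so result = 1
  (x → (y → y)): 0.32 ≤ 1, so result = 1
  (y → (x → (y → y))): 0.06 ≤ 1, so result = 1
  (x → (y → (x → (y → y)))): 0.32 ≤ 1, so result = 1
  (x → (x → (y → (x → (y → y))))): 0.32 ≤ 1, so result = 1
  (y → (x → (x → (y → (x → (y → y)))))): 0.06 ≤ 1, so result = 1
  (x → (y → (x → (x → (y → (x → (y → y))))))): 0.32 ≤ 1, so result = 1
  Gödel value = 1
Łukasiewicz evaluation:
  (y → y): min(1, 1 − 0.06 + 0.06) = 1
  (x → (y → y)): min(1, 1 − 0.32 + 1) = 1
  (y → (x → (y → y))): min(1, 1 − 0.06 + 1) = 1
  (x → (y → (x → (y → y)))): min(1, 1 − 0.32 + 1) = 1
  (x → (x → (y → (x → (y → y))))): min(1, 1 − 0.32 + 1) = 1
  (y → (x → (x → (y → (x → (y → y)))))): min(1, 1 − 0.06 + 1) = 1
  (x → (y → (x → (x → (y → (x → (y → y))))))): min(1, 1 − 0.32 + 1) = 1
  Łukasiewicz value = 1
Difference: 1 − 1 = 0.00

0.00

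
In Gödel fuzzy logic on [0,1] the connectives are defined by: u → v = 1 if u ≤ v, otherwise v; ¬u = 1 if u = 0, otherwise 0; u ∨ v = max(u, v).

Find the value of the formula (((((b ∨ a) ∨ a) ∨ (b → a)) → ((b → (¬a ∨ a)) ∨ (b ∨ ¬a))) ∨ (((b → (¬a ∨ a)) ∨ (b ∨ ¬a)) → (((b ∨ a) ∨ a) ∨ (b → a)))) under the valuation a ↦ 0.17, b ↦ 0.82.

(b ∨ a) = max(0.82, 0.17) = 0.82
((b ∨ a) ∨ a) = max(0.82, 0.17) = 0.82
(b → a): 0.82 > 0.17, so result = 0.17
(((b ∨ a) ∨ a) ∨ (b → a)) = max(0.82, 0.17) = 0.82
¬a: Gödel ¬ of 0.17 = 0 (operand ≠ 0)
(¬a ∨ a) = max(0, 0.17) = 0.17
(b → (¬a ∨ a)): 0.82 > 0.17, so result = 0.17
¬a: Gödel ¬ of 0.17 = 0 (operand ≠ 0)
(b ∨ ¬a) = max(0.82, 0) = 0.82
((b → (¬a ∨ a)) ∨ (b ∨ ¬a)) = max(0.17, 0.82) = 0.82
((((b ∨ a) ∨ a) ∨ (b → a)) → ((b → (¬a ∨ a)) ∨ (b ∨ ¬a))): 0.82 ≤ 0.82, so result = 1
¬a: Gödel ¬ of 0.17 = 0 (operand ≠ 0)
(¬a ∨ a) = max(0, 0.17) = 0.17
(b → (¬a ∨ a)): 0.82 > 0.17, so result = 0.17
¬a: Gödel ¬ of 0.17 = 0 (operand ≠ 0)
(b ∨ ¬a) = max(0.82, 0) = 0.82
((b → (¬a ∨ a)) ∨ (b ∨ ¬a)) = max(0.17, 0.82) = 0.82
(b ∨ a) = max(0.82, 0.17) = 0.82
((b ∨ a) ∨ a) = max(0.82, 0.17) = 0.82
(b → a): 0.82 > 0.17, so result = 0.17
(((b ∨ a) ∨ a) ∨ (b → a)) = max(0.82, 0.17) = 0.82
(((b → (¬a ∨ a)) ∨ (b ∨ ¬a)) → (((b ∨ a) ∨ a) ∨ (b → a))): 0.82 ≤ 0.82, so result = 1
(((((b ∨ a) ∨ a) ∨ (b → a)) → ((b → (¬a ∨ a)) ∨ (b ∨ ¬a))) ∨ (((b → (¬a ∨ a)) ∨ (b ∨ ¬a)) → (((b ∨ a) ∨ a) ∨ (b → a)))) = max(1, 1) = 1

1.00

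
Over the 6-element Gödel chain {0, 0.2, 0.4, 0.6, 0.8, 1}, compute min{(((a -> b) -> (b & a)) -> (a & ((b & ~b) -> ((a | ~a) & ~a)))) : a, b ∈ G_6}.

0.20

The minimum is attained at a = 0.2, b = 0:
  (a -> b): 0.2 > 0, so result = 0
  (b & a) = min(0, 0.2) = 0
  ((a -> b) -> (b & a)): 0 ≤ 0, so result = 1
  ~b: Gödel ¬ of 0 = 1 (operand is 0)
  (b & ~b) = min(0, 1) = 0
  ~a: Gödel ¬ of 0.2 = 0 (operand ≠ 0)
  (a | ~a) = max(0.2, 0) = 0.2
  ~a: Gödel ¬ of 0.2 = 0 (operand ≠ 0)
  ((a | ~a) & ~a) = min(0.2, 0) = 0
  ((b & ~b) -> ((a | ~a) & ~a)): 0 ≤ 0, so result = 1
  (a & ((b & ~b) -> ((a | ~a) & ~a))) = min(0.2, 1) = 0.2
  (((a -> b) -> (b & a)) -> (a & ((b & ~b) -> ((a | ~a) & ~a)))): 1 > 0.2, so result = 0.2
Checking all 36 assignments confirms none give a value below 0.20.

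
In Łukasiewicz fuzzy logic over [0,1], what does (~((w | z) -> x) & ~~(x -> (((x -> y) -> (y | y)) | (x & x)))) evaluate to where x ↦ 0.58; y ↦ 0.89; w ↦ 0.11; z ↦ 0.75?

(w | z) = max(0.11, 0.75) = 0.75
((w | z) -> x): min(1, 1 − 0.75 + 0.58) = 0.83
~((w | z) -> x): Łukasiewicz ¬ gives 1 − 0.83 = 0.17
(x -> y): min(1, 1 − 0.58 + 0.89) = 1
(y | y) = max(0.89, 0.89) = 0.89
((x -> y) -> (y | y)): min(1, 1 − 1 + 0.89) = 0.89
(x & x) = min(0.58, 0.58) = 0.58
(((x -> y) -> (y | y)) | (x & x)) = max(0.89, 0.58) = 0.89
(x -> (((x -> y) -> (y | y)) | (x & x))): min(1, 1 − 0.58 + 0.89) = 1
~(x -> (((x -> y) -> (y | y)) | (x & x))): Łukasiewicz ¬ gives 1 − 1 = 0
~~(x -> (((x -> y) -> (y | y)) | (x & x))): Łukasiewicz ¬ gives 1 − 0 = 1
(~((w | z) -> x) & ~~(x -> (((x -> y) -> (y | y)) | (x & x)))) = min(0.17, 1) = 0.17

0.17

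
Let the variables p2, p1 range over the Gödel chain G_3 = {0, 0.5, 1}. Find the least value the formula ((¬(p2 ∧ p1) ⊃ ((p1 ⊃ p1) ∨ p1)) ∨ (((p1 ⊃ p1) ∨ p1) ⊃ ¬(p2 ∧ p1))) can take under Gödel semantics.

Every assignment gives 1. For instance at p2 = 0, p1 = 0:
  (p2 ∧ p1) = min(0, 0) = 0
  ¬(p2 ∧ p1): Gödel ¬ of 0 = 1 (operand is 0)
  (p1 ⊃ p1): 0 ≤ 0, so result = 1
  ((p1 ⊃ p1) ∨ p1) = max(1, 0) = 1
  (¬(p2 ∧ p1) ⊃ ((p1 ⊃ p1) ∨ p1)): 1 ≤ 1, so result = 1
  (p1 ⊃ p1): 0 ≤ 0, so result = 1
  ((p1 ⊃ p1) ∨ p1) = max(1, 0) = 1
  (p2 ∧ p1) = min(0, 0) = 0
  ¬(p2 ∧ p1): Gödel ¬ of 0 = 1 (operand is 0)
  (((p1 ⊃ p1) ∨ p1) ⊃ ¬(p2 ∧ p1)): 1 ≤ 1, so result = 1
  ((¬(p2 ∧ p1) ⊃ ((p1 ⊃ p1) ∨ p1)) ∨ (((p1 ⊃ p1) ∨ p1) ⊃ ¬(p2 ∧ p1))) = max(1, 1) = 1
All 9 assignments give value 1 — the formula is a G_3-tautology.

1.00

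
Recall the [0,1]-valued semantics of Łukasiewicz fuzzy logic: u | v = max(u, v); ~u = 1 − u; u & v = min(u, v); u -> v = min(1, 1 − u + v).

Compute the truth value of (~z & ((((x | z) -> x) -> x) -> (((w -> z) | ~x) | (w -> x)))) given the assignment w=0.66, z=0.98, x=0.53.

~z: Łukasiewicz ¬ gives 1 − 0.98 = 0.02
(x | z) = max(0.53, 0.98) = 0.98
((x | z) -> x): min(1, 1 − 0.98 + 0.53) = 0.55
(((x | z) -> x) -> x): min(1, 1 − 0.55 + 0.53) = 0.98
(w -> z): min(1, 1 − 0.66 + 0.98) = 1
~x: Łukasiewicz ¬ gives 1 − 0.53 = 0.47
((w -> z) | ~x) = max(1, 0.47) = 1
(w -> x): min(1, 1 − 0.66 + 0.53) = 0.87
(((w -> z) | ~x) | (w -> x)) = max(1, 0.87) = 1
((((x | z) -> x) -> x) -> (((w -> z) | ~x) | (w -> x))): min(1, 1 − 0.98 + 1) = 1
(~z & ((((x | z) -> x) -> x) -> (((w -> z) | ~x) | (w -> x)))) = min(0.02, 1) = 0.02

0.02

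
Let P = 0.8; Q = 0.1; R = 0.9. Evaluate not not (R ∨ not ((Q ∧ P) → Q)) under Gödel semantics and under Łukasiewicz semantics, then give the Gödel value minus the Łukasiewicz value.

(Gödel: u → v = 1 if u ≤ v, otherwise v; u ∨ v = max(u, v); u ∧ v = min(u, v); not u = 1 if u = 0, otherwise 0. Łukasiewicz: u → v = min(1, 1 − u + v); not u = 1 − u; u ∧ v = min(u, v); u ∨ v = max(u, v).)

Gödel evaluation:
  (Q ∧ P) = min(0.1, 0.8) = 0.1
  ((Q ∧ P) → Q): 0.1 ≤ 0.1, so result = 1
  not ((Q ∧ P) → Q): Gödel ¬ of 1 = 0 (operand ≠ 0)
  (R ∨ not ((Q ∧ P) → Q)) = max(0.9, 0) = 0.9
  not (R ∨ not ((Q ∧ P) → Q)): Gödel ¬ of 0.9 = 0 (operand ≠ 0)
  not not (R ∨ not ((Q ∧ P) → Q)): Gödel ¬ of 0 = 1 (operand is 0)
  Gödel value = 1
Łukasiewicz evaluation:
  (Q ∧ P) = min(0.1, 0.8) = 0.1
  ((Q ∧ P) → Q): min(1, 1 − 0.1 + 0.1) = 1
  not ((Q ∧ P) → Q): Łukasiewicz ¬ gives 1 − 1 = 0
  (R ∨ not ((Q ∧ P) → Q)) = max(0.9, 0) = 0.9
  not (R ∨ not ((Q ∧ P) → Q)): Łukasiewicz ¬ gives 1 − 0.9 = 0.1
  not not (R ∨ not ((Q ∧ P) → Q)): Łukasiewicz ¬ gives 1 − 0.1 = 0.9
  Łukasiewicz value = 0.9
Difference: 1 − 0.9 = 0.10

0.10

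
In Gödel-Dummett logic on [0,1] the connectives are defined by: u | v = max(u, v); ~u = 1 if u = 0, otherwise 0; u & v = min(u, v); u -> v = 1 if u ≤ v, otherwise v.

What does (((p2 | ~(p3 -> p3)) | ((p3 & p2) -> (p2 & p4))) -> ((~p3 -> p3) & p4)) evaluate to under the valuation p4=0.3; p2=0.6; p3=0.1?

(p3 -> p3): 0.1 ≤ 0.1, so result = 1
~(p3 -> p3): Gödel ¬ of 1 = 0 (operand ≠ 0)
(p2 | ~(p3 -> p3)) = max(0.6, 0) = 0.6
(p3 & p2) = min(0.1, 0.6) = 0.1
(p2 & p4) = min(0.6, 0.3) = 0.3
((p3 & p2) -> (p2 & p4)): 0.1 ≤ 0.3, so result = 1
((p2 | ~(p3 -> p3)) | ((p3 & p2) -> (p2 & p4))) = max(0.6, 1) = 1
~p3: Gödel ¬ of 0.1 = 0 (operand ≠ 0)
(~p3 -> p3): 0 ≤ 0.1, so result = 1
((~p3 -> p3) & p4) = min(1, 0.3) = 0.3
(((p2 | ~(p3 -> p3)) | ((p3 & p2) -> (p2 & p4))) -> ((~p3 -> p3) & p4)): 1 > 0.3, so result = 0.3

0.30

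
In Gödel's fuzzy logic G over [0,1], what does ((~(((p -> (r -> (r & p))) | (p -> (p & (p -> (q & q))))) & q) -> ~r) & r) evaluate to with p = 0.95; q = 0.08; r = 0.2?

0.20

(r & p) = min(0.2, 0.95) = 0.2
(r -> (r & p)): 0.2 ≤ 0.2, so result = 1
(p -> (r -> (r & p))): 0.95 ≤ 1, so result = 1
(q & q) = min(0.08, 0.08) = 0.08
(p -> (q & q)): 0.95 > 0.08, so result = 0.08
(p & (p -> (q & q))) = min(0.95, 0.08) = 0.08
(p -> (p & (p -> (q & q)))): 0.95 > 0.08, so result = 0.08
((p -> (r -> (r & p))) | (p -> (p & (p -> (q & q))))) = max(1, 0.08) = 1
(((p -> (r -> (r & p))) | (p -> (p & (p -> (q & q))))) & q) = min(1, 0.08) = 0.08
~(((p -> (r -> (r & p))) | (p -> (p & (p -> (q & q))))) & q): Gödel ¬ of 0.08 = 0 (operand ≠ 0)
~r: Gödel ¬ of 0.2 = 0 (operand ≠ 0)
(~(((p -> (r -> (r & p))) | (p -> (p & (p -> (q & q))))) & q) -> ~r): 0 ≤ 0, so result = 1
((~(((p -> (r -> (r & p))) | (p -> (p & (p -> (q & q))))) & q) -> ~r) & r) = min(1, 0.2) = 0.2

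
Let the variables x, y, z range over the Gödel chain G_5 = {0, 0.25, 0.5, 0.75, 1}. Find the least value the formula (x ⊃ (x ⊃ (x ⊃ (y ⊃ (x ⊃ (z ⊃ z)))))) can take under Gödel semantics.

1.00

Every assignment gives 1. For instance at x = 0, y = 0, z = 0:
  (z ⊃ z): 0 ≤ 0, so result = 1
  (x ⊃ (z ⊃ z)): 0 ≤ 1, so result = 1
  (y ⊃ (x ⊃ (z ⊃ z))): 0 ≤ 1, so result = 1
  (x ⊃ (y ⊃ (x ⊃ (z ⊃ z)))): 0 ≤ 1, so result = 1
  (x ⊃ (x ⊃ (y ⊃ (x ⊃ (z ⊃ z))))): 0 ≤ 1, so result = 1
  (x ⊃ (x ⊃ (x ⊃ (y ⊃ (x ⊃ (z ⊃ z)))))): 0 ≤ 1, so result = 1
All 125 assignments give value 1 — the formula is a G_5-tautology.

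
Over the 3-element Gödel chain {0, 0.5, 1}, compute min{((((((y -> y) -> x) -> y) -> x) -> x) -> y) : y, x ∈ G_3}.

0.00

The minimum is attained at y = 0, x = 0:
  (y -> y): 0 ≤ 0, so result = 1
  ((y -> y) -> x): 1 > 0, so result = 0
  (((y -> y) -> x) -> y): 0 ≤ 0, so result = 1
  ((((y -> y) -> x) -> y) -> x): 1 > 0, so result = 0
  (((((y -> y) -> x) -> y) -> x) -> x): 0 ≤ 0, so result = 1
  ((((((y -> y) -> x) -> y) -> x) -> x) -> y): 1 > 0, so result = 0
Checking all 9 assignments confirms none give a value below 0.00.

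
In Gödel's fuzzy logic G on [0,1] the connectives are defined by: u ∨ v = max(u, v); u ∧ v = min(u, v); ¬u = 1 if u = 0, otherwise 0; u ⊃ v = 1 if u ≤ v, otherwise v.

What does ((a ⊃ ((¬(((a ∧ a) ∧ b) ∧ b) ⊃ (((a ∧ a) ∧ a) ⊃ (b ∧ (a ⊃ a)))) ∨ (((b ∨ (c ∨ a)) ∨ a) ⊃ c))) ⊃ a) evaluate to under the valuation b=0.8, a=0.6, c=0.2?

(a ∧ a) = min(0.6, 0.6) = 0.6
((a ∧ a) ∧ b) = min(0.6, 0.8) = 0.6
(((a ∧ a) ∧ b) ∧ b) = min(0.6, 0.8) = 0.6
¬(((a ∧ a) ∧ b) ∧ b): Gödel ¬ of 0.6 = 0 (operand ≠ 0)
(a ∧ a) = min(0.6, 0.6) = 0.6
((a ∧ a) ∧ a) = min(0.6, 0.6) = 0.6
(a ⊃ a): 0.6 ≤ 0.6, so result = 1
(b ∧ (a ⊃ a)) = min(0.8, 1) = 0.8
(((a ∧ a) ∧ a) ⊃ (b ∧ (a ⊃ a))): 0.6 ≤ 0.8, so result = 1
(¬(((a ∧ a) ∧ b) ∧ b) ⊃ (((a ∧ a) ∧ a) ⊃ (b ∧ (a ⊃ a)))): 0 ≤ 1, so result = 1
(c ∨ a) = max(0.2, 0.6) = 0.6
(b ∨ (c ∨ a)) = max(0.8, 0.6) = 0.8
((b ∨ (c ∨ a)) ∨ a) = max(0.8, 0.6) = 0.8
(((b ∨ (c ∨ a)) ∨ a) ⊃ c): 0.8 > 0.2, so result = 0.2
((¬(((a ∧ a) ∧ b) ∧ b) ⊃ (((a ∧ a) ∧ a) ⊃ (b ∧ (a ⊃ a)))) ∨ (((b ∨ (c ∨ a)) ∨ a) ⊃ c)) = max(1, 0.2) = 1
(a ⊃ ((¬(((a ∧ a) ∧ b) ∧ b) ⊃ (((a ∧ a) ∧ a) ⊃ (b ∧ (a ⊃ a)))) ∨ (((b ∨ (c ∨ a)) ∨ a) ⊃ c))): 0.6 ≤ 1, so result = 1
((a ⊃ ((¬(((a ∧ a) ∧ b) ∧ b) ⊃ (((a ∧ a) ∧ a) ⊃ (b ∧ (a ⊃ a)))) ∨ (((b ∨ (c ∨ a)) ∨ a) ⊃ c))) ⊃ a): 1 > 0.6, so result = 0.6

0.60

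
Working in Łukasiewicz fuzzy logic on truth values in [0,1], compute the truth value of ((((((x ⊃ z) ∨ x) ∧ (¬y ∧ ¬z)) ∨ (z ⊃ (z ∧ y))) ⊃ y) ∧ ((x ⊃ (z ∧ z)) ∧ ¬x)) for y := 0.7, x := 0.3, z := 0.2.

(x ⊃ z): min(1, 1 − 0.3 + 0.2) = 0.9
((x ⊃ z) ∨ x) = max(0.9, 0.3) = 0.9
¬y: Łukasiewicz ¬ gives 1 − 0.7 = 0.3
¬z: Łukasiewicz ¬ gives 1 − 0.2 = 0.8
(¬y ∧ ¬z) = min(0.3, 0.8) = 0.3
(((x ⊃ z) ∨ x) ∧ (¬y ∧ ¬z)) = min(0.9, 0.3) = 0.3
(z ∧ y) = min(0.2, 0.7) = 0.2
(z ⊃ (z ∧ y)): min(1, 1 − 0.2 + 0.2) = 1
((((x ⊃ z) ∨ x) ∧ (¬y ∧ ¬z)) ∨ (z ⊃ (z ∧ y))) = max(0.3, 1) = 1
(((((x ⊃ z) ∨ x) ∧ (¬y ∧ ¬z)) ∨ (z ⊃ (z ∧ y))) ⊃ y): min(1, 1 − 1 + 0.7) = 0.7
(z ∧ z) = min(0.2, 0.2) = 0.2
(x ⊃ (z ∧ z)): min(1, 1 − 0.3 + 0.2) = 0.9
¬x: Łukasiewicz ¬ gives 1 − 0.3 = 0.7
((x ⊃ (z ∧ z)) ∧ ¬x) = min(0.9, 0.7) = 0.7
((((((x ⊃ z) ∨ x) ∧ (¬y ∧ ¬z)) ∨ (z ⊃ (z ∧ y))) ⊃ y) ∧ ((x ⊃ (z ∧ z)) ∧ ¬x)) = min(0.7, 0.7) = 0.7

0.70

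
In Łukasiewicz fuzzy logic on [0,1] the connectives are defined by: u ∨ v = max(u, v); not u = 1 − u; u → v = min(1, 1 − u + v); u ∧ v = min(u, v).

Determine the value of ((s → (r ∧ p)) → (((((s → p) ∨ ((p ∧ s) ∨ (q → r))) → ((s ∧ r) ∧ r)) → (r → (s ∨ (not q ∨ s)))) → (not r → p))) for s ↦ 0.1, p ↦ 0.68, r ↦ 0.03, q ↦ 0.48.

0.78

(r ∧ p) = min(0.03, 0.68) = 0.03
(s → (r ∧ p)): min(1, 1 − 0.1 + 0.03) = 0.93
(s → p): min(1, 1 − 0.1 + 0.68) = 1
(p ∧ s) = min(0.68, 0.1) = 0.1
(q → r): min(1, 1 − 0.48 + 0.03) = 0.55
((p ∧ s) ∨ (q → r)) = max(0.1, 0.55) = 0.55
((s → p) ∨ ((p ∧ s) ∨ (q → r))) = max(1, 0.55) = 1
(s ∧ r) = min(0.1, 0.03) = 0.03
((s ∧ r) ∧ r) = min(0.03, 0.03) = 0.03
(((s → p) ∨ ((p ∧ s) ∨ (q → r))) → ((s ∧ r) ∧ r)): min(1, 1 − 1 + 0.03) = 0.03
not q: Łukasiewicz ¬ gives 1 − 0.48 = 0.52
(not q ∨ s) = max(0.52, 0.1) = 0.52
(s ∨ (not q ∨ s)) = max(0.1, 0.52) = 0.52
(r → (s ∨ (not q ∨ s))): min(1, 1 − 0.03 + 0.52) = 1
((((s → p) ∨ ((p ∧ s) ∨ (q → r))) → ((s ∧ r) ∧ r)) → (r → (s ∨ (not q ∨ s)))): min(1, 1 − 0.03 + 1) = 1
not r: Łukasiewicz ¬ gives 1 − 0.03 = 0.97
(not r → p): min(1, 1 − 0.97 + 0.68) = 0.71
(((((s → p) ∨ ((p ∧ s) ∨ (q → r))) → ((s ∧ r) ∧ r)) → (r → (s ∨ (not q ∨ s)))) → (not r → p)): min(1, 1 − 1 + 0.71) = 0.71
((s → (r ∧ p)) → (((((s → p) ∨ ((p ∧ s) ∨ (q → r))) → ((s ∧ r) ∧ r)) → (r → (s ∨ (not q ∨ s)))) → (not r → p))): min(1, 1 − 0.93 + 0.71) = 0.78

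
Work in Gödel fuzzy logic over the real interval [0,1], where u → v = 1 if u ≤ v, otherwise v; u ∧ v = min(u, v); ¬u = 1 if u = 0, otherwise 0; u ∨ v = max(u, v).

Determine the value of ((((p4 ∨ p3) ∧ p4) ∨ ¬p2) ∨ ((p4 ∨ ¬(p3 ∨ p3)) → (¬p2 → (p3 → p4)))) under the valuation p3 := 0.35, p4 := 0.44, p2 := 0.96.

1.00

(p4 ∨ p3) = max(0.44, 0.35) = 0.44
((p4 ∨ p3) ∧ p4) = min(0.44, 0.44) = 0.44
¬p2: Gödel ¬ of 0.96 = 0 (operand ≠ 0)
(((p4 ∨ p3) ∧ p4) ∨ ¬p2) = max(0.44, 0) = 0.44
(p3 ∨ p3) = max(0.35, 0.35) = 0.35
¬(p3 ∨ p3): Gödel ¬ of 0.35 = 0 (operand ≠ 0)
(p4 ∨ ¬(p3 ∨ p3)) = max(0.44, 0) = 0.44
¬p2: Gödel ¬ of 0.96 = 0 (operand ≠ 0)
(p3 → p4): 0.35 ≤ 0.44, so result = 1
(¬p2 → (p3 → p4)): 0 ≤ 1, so result = 1
((p4 ∨ ¬(p3 ∨ p3)) → (¬p2 → (p3 → p4))): 0.44 ≤ 1, so result = 1
((((p4 ∨ p3) ∧ p4) ∨ ¬p2) ∨ ((p4 ∨ ¬(p3 ∨ p3)) → (¬p2 → (p3 → p4)))) = max(0.44, 1) = 1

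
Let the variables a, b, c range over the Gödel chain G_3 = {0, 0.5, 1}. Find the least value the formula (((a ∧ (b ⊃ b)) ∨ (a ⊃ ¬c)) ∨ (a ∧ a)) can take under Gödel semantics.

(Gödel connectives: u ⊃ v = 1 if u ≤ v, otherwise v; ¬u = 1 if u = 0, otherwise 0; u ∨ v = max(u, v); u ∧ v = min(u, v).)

The minimum is attained at a = 0.5, b = 0, c = 0.5:
  (b ⊃ b): 0 ≤ 0, so result = 1
  (a ∧ (b ⊃ b)) = min(0.5, 1) = 0.5
  ¬c: Gödel ¬ of 0.5 = 0 (operand ≠ 0)
  (a ⊃ ¬c): 0.5 > 0, so result = 0
  ((a ∧ (b ⊃ b)) ∨ (a ⊃ ¬c)) = max(0.5, 0) = 0.5
  (a ∧ a) = min(0.5, 0.5) = 0.5
  (((a ∧ (b ⊃ b)) ∨ (a ⊃ ¬c)) ∨ (a ∧ a)) = max(0.5, 0.5) = 0.5
Checking all 27 assignments confirms none give a value below 0.50.

0.50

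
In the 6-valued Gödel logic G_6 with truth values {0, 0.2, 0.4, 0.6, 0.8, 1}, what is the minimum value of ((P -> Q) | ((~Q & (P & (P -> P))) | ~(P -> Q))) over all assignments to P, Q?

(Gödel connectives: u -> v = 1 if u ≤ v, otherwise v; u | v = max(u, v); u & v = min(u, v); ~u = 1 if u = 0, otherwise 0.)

0.20

The minimum is attained at P = 0.4, Q = 0.2:
  (P -> Q): 0.4 > 0.2, so result = 0.2
  ~Q: Gödel ¬ of 0.2 = 0 (operand ≠ 0)
  (P -> P): 0.4 ≤ 0.4, so result = 1
  (P & (P -> P)) = min(0.4, 1) = 0.4
  (~Q & (P & (P -> P))) = min(0, 0.4) = 0
  (P -> Q): 0.4 > 0.2, so result = 0.2
  ~(P -> Q): Gödel ¬ of 0.2 = 0 (operand ≠ 0)
  ((~Q & (P & (P -> P))) | ~(P -> Q)) = max(0, 0) = 0
  ((P -> Q) | ((~Q & (P & (P -> P))) | ~(P -> Q))) = max(0.2, 0) = 0.2
Checking all 36 assignments confirms none give a value below 0.20.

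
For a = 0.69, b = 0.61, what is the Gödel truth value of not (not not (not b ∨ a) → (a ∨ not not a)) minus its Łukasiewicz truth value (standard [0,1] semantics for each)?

0.00

Gödel evaluation:
  not b: Gödel ¬ of 0.61 = 0 (operand ≠ 0)
  (not b ∨ a) = max(0, 0.69) = 0.69
  not (not b ∨ a): Gödel ¬ of 0.69 = 0 (operand ≠ 0)
  not not (not b ∨ a): Gödel ¬ of 0 = 1 (operand is 0)
  not a: Gödel ¬ of 0.69 = 0 (operand ≠ 0)
  not not a: Gödel ¬ of 0 = 1 (operand is 0)
  (a ∨ not not a) = max(0.69, 1) = 1
  (not not (not b ∨ a) → (a ∨ not not a)): 1 ≤ 1, so result = 1
  not (not not (not b ∨ a) → (a ∨ not not a)): Gödel ¬ of 1 = 0 (operand ≠ 0)
  Gödel value = 0
Łukasiewicz evaluation:
  not b: Łukasiewicz ¬ gives 1 − 0.61 = 0.39
  (not b ∨ a) = max(0.39, 0.69) = 0.69
  not (not b ∨ a): Łukasiewicz ¬ gives 1 − 0.69 = 0.31
  not not (not b ∨ a): Łukasiewicz ¬ gives 1 − 0.31 = 0.69
  not a: Łukasiewicz ¬ gives 1 − 0.69 = 0.31
  not not a: Łukasiewicz ¬ gives 1 − 0.31 = 0.69
  (a ∨ not not a) = max(0.69, 0.69) = 0.69
  (not not (not b ∨ a) → (a ∨ not not a)): min(1, 1 − 0.69 + 0.69) = 1
  not (not not (not b ∨ a) → (a ∨ not not a)): Łukasiewicz ¬ gives 1 − 1 = 0
  Łukasiewicz value = 0
Difference: 0 − 0 = 0.00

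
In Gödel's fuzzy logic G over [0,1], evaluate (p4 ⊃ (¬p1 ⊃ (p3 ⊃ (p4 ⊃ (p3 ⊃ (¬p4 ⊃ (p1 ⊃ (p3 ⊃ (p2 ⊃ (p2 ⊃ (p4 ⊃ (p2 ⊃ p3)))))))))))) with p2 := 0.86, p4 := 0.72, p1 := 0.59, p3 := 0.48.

¬p1: Gödel ¬ of 0.59 = 0 (operand ≠ 0)
¬p4: Gödel ¬ of 0.72 = 0 (operand ≠ 0)
(p2 ⊃ p3): 0.86 > 0.48, so result = 0.48
(p4 ⊃ (p2 ⊃ p3)): 0.72 > 0.48, so result = 0.48
(p2 ⊃ (p4 ⊃ (p2 ⊃ p3))): 0.86 > 0.48, so result = 0.48
(p2 ⊃ (p2 ⊃ (p4 ⊃ (p2 ⊃ p3)))): 0.86 > 0.48, so result = 0.48
(p3 ⊃ (p2 ⊃ (p2 ⊃ (p4 ⊃ (p2 ⊃ p3))))): 0.48 ≤ 0.48, so result = 1
(p1 ⊃ (p3 ⊃ (p2 ⊃ (p2 ⊃ (p4 ⊃ (p2 ⊃ p3)))))): 0.59 ≤ 1, so result = 1
(¬p4 ⊃ (p1 ⊃ (p3 ⊃ (p2 ⊃ (p2 ⊃ (p4 ⊃ (p2 ⊃ p3))))))): 0 ≤ 1, so result = 1
(p3 ⊃ (¬p4 ⊃ (p1 ⊃ (p3 ⊃ (p2 ⊃ (p2 ⊃ (p4 ⊃ (p2 ⊃ p3)))))))): 0.48 ≤ 1, so result = 1
(p4 ⊃ (p3 ⊃ (¬p4 ⊃ (p1 ⊃ (p3 ⊃ (p2 ⊃ (p2 ⊃ (p4 ⊃ (p2 ⊃ p3))))))))): 0.72 ≤ 1, so result = 1
(p3 ⊃ (p4 ⊃ (p3 ⊃ (¬p4 ⊃ (p1 ⊃ (p3 ⊃ (p2 ⊃ (p2 ⊃ (p4 ⊃ (p2 ⊃ p3)))))))))): 0.48 ≤ 1, so result = 1
(¬p1 ⊃ (p3 ⊃ (p4 ⊃ (p3 ⊃ (¬p4 ⊃ (p1 ⊃ (p3 ⊃ (p2 ⊃ (p2 ⊃ (p4 ⊃ (p2 ⊃ p3))))))))))): 0 ≤ 1, so result = 1
(p4 ⊃ (¬p1 ⊃ (p3 ⊃ (p4 ⊃ (p3 ⊃ (¬p4 ⊃ (p1 ⊃ (p3 ⊃ (p2 ⊃ (p2 ⊃ (p4 ⊃ (p2 ⊃ p3)))))))))))): 0.72 ≤ 1, so result = 1

1.00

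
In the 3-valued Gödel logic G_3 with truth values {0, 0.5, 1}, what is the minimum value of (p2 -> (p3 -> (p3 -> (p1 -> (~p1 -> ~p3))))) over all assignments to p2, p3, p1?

1.00

Every assignment gives 1. For instance at p2 = 0, p3 = 0, p1 = 0:
  ~p1: Gödel ¬ of 0 = 1 (operand is 0)
  ~p3: Gödel ¬ of 0 = 1 (operand is 0)
  (~p1 -> ~p3): 1 ≤ 1, so result = 1
  (p1 -> (~p1 -> ~p3)): 0 ≤ 1, so result = 1
  (p3 -> (p1 -> (~p1 -> ~p3))): 0 ≤ 1, so result = 1
  (p3 -> (p3 -> (p1 -> (~p1 -> ~p3)))): 0 ≤ 1, so result = 1
  (p2 -> (p3 -> (p3 -> (p1 -> (~p1 -> ~p3))))): 0 ≤ 1, so result = 1
All 27 assignments give value 1 — the formula is a G_3-tautology.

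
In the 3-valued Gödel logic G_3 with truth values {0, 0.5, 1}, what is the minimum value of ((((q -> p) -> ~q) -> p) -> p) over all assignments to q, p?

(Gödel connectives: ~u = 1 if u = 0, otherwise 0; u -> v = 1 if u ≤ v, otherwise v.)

The minimum is attained at q = 0.5, p = 0.5:
  (q -> p): 0.5 ≤ 0.5, so result = 1
  ~q: Gödel ¬ of 0.5 = 0 (operand ≠ 0)
  ((q -> p) -> ~q): 1 > 0, so result = 0
  (((q -> p) -> ~q) -> p): 0 ≤ 0.5, so result = 1
  ((((q -> p) -> ~q) -> p) -> p): 1 > 0.5, so result = 0.5
Checking all 9 assignments confirms none give a value below 0.50.

0.50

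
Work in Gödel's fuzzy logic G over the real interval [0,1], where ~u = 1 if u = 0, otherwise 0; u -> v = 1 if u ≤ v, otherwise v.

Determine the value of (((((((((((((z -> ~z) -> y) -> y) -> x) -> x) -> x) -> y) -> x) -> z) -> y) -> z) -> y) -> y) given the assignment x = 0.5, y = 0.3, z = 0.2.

0.30

~z: Gödel ¬ of 0.2 = 0 (operand ≠ 0)
(z -> ~z): 0.2 > 0, so result = 0
((z -> ~z) -> y): 0 ≤ 0.3, so result = 1
(((z -> ~z) -> y) -> y): 1 > 0.3, so result = 0.3
((((z -> ~z) -> y) -> y) -> x): 0.3 ≤ 0.5, so result = 1
(((((z -> ~z) -> y) -> y) -> x) -> x): 1 > 0.5, so result = 0.5
((((((z -> ~z) -> y) -> y) -> x) -> x) -> x): 0.5 ≤ 0.5, so result = 1
(((((((z -> ~z) -> y) -> y) -> x) -> x) -> x) -> y): 1 > 0.3, so result = 0.3
((((((((z -> ~z) -> y) -> y) -> x) -> x) -> x) -> y) -> x): 0.3 ≤ 0.5, so result = 1
(((((((((z -> ~z) -> y) -> y) -> x) -> x) -> x) -> y) -> x) -> z): 1 > 0.2, so result = 0.2
((((((((((z -> ~z) -> y) -> y) -> x) -> x) -> x) -> y) -> x) -> z) -> y): 0.2 ≤ 0.3, so result = 1
(((((((((((z -> ~z) -> y) -> y) -> x) -> x) -> x) -> y) -> x) -> z) -> y) -> z): 1 > 0.2, so result = 0.2
((((((((((((z -> ~z) -> y) -> y) -> x) -> x) -> x) -> y) -> x) -> z) -> y) -> z) -> y): 0.2 ≤ 0.3, so result = 1
(((((((((((((z -> ~z) -> y) -> y) -> x) -> x) -> x) -> y) -> x) -> z) -> y) -> z) -> y) -> y): 1 > 0.3, so result = 0.3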